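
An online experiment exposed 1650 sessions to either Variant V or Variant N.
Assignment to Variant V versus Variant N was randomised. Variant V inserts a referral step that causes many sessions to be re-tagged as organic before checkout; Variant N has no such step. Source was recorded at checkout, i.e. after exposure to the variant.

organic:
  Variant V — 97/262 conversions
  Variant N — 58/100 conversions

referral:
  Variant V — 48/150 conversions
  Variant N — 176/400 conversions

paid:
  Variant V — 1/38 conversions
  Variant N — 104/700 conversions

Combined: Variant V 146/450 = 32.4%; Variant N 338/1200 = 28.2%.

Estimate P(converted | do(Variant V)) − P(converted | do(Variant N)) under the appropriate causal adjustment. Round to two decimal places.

+0.04

Traffic source is recorded after the variant and is itself shifted by it — it sits on the causal path from variant to outcome. Conditioning on a mediator would strip out part of the effect we want; the pooled comparison gives the total causal effect.
The causal difference is the pooled difference: 0.324 − 0.282 = +0.043.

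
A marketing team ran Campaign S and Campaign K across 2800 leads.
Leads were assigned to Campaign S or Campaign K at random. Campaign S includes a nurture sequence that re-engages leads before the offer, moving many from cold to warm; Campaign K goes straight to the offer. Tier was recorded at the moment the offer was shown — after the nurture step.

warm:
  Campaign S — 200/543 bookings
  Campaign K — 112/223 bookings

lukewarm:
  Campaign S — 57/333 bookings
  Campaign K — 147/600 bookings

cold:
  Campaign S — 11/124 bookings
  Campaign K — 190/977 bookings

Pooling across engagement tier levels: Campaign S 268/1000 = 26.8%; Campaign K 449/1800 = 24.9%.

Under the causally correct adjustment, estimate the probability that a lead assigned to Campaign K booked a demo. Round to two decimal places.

The stratified and pooled comparisons disagree (Campaign K wins within each engagement tier; Campaign S wins overall), so the answer turns on the causal role of engagement tier.
The distribution of engagement tier is itself part of what the campaign does — it is an intermediate outcome. Holding it fixed would remove that part of the effect; the total effect is the pooled difference.
So P(outcome | do(Campaign K)) is just the pooled rate for Campaign K: 449/1800 = 0.249.

0.25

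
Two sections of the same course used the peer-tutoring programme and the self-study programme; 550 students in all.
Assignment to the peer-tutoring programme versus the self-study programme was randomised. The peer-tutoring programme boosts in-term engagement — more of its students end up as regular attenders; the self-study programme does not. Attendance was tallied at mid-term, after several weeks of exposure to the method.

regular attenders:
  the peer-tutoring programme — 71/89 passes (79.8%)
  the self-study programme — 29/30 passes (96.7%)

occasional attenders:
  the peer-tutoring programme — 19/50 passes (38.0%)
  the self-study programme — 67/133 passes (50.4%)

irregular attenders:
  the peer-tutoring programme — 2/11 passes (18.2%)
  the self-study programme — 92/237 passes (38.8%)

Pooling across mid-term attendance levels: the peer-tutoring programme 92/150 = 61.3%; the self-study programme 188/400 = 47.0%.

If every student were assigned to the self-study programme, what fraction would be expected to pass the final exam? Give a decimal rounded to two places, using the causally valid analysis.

The distribution of mid-term attendance is itself part of what the teaching method does — it is an intermediate outcome. Holding it fixed would remove that part of the effect; the total effect is the pooled difference.
So P(outcome | do(the self-study programme)) is just the pooled rate for the self-study programme: 188/400 = 0.470.

0.47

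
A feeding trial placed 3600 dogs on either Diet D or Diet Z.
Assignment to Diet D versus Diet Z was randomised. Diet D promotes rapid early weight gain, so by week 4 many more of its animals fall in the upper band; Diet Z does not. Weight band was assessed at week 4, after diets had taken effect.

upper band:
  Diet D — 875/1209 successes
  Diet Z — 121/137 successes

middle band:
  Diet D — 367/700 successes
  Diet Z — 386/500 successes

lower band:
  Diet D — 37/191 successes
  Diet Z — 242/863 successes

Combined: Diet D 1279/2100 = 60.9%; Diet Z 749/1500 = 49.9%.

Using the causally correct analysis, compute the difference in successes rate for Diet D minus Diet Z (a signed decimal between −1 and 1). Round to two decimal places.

+0.11

The stratified and pooled comparisons disagree (Diet Z wins within each week-4 weight band; Diet D wins overall), so the answer turns on the causal role of week-4 weight band.
Week-4 weight band is recorded after the diet and is itself shifted by it — it sits on the causal path from diet to outcome. Conditioning on a mediator would strip out part of the effect we want; the pooled comparison gives the total causal effect.
The causal difference is the pooled difference: 0.609 − 0.499 = +0.110.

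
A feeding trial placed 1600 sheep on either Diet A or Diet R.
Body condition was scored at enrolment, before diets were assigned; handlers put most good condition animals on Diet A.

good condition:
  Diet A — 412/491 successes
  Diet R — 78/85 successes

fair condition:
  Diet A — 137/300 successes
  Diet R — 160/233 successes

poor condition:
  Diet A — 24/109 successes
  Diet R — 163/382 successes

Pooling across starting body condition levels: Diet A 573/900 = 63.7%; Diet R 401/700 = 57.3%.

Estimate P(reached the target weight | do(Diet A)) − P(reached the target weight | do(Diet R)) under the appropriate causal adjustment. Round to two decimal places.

Here starting body condition is a common cause — it drives both which diet a case falls under and the outcome. The crude comparison mixes populations; the stratum-specific rates are the causally relevant ones.
Adjusting over the population distribution of starting body condition: 0.360·(0.839−0.918) + 0.333·(0.457−0.687) + 0.307·(0.220−0.427) = -0.168.

-0.17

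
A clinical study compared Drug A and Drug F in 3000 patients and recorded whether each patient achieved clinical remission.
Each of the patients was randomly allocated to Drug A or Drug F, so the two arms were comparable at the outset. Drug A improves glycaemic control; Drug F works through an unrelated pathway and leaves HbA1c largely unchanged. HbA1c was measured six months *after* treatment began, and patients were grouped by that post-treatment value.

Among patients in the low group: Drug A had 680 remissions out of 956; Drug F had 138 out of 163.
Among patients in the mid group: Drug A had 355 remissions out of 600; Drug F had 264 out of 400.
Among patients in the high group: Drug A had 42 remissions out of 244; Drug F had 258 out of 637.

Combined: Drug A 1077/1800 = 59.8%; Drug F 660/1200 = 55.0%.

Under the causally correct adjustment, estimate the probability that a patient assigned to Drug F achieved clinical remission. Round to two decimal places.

0.55

HbA1c is recorded after the drug and is itself shifted by it — it sits on the causal path from drug to outcome. Conditioning on a mediator would strip out part of the effect we want; the pooled comparison gives the total causal effect.
So P(outcome | do(Drug F)) is just the pooled rate for Drug F: 660/1200 = 0.550.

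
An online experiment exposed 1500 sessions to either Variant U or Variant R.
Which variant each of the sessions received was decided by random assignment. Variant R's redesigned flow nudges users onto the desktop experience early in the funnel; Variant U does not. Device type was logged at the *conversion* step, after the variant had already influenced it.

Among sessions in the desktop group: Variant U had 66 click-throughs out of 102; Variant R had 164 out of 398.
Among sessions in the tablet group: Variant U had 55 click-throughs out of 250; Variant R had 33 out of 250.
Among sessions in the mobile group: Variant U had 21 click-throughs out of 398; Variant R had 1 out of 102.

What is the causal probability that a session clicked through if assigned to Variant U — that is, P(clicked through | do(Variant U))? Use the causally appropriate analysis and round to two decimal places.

0.19

Device type is recorded after the variant and is itself shifted by it — it sits on the causal path from variant to outcome. Conditioning on a mediator would strip out part of the effect we want; the pooled comparison gives the total causal effect.
So P(outcome | do(Variant U)) is just the pooled rate for Variant U: 142/750 = 0.189.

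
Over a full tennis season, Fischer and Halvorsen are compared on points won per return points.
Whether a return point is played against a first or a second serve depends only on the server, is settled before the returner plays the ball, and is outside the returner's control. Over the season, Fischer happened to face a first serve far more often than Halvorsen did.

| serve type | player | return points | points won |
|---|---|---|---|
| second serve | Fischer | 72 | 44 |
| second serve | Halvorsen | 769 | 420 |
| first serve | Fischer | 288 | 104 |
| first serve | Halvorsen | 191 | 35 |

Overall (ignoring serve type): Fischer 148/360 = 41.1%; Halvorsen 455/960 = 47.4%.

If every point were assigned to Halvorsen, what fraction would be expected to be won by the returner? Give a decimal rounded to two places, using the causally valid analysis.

The serve type-specific comparison favours Fischer throughout, but the pooled figures favour Halvorsen. The question is whether to condition on serve type.
Since serve type is a pre-existing factor (not a product of the player) and it affects the outcome on its own, it is a confounder. The stratified rates, not the pooled rate, identify the causal effect.
Standardising Halvorsen to the population serve type mix: 0.637·420/769 + 0.363·35/191 = 0.414.

0.41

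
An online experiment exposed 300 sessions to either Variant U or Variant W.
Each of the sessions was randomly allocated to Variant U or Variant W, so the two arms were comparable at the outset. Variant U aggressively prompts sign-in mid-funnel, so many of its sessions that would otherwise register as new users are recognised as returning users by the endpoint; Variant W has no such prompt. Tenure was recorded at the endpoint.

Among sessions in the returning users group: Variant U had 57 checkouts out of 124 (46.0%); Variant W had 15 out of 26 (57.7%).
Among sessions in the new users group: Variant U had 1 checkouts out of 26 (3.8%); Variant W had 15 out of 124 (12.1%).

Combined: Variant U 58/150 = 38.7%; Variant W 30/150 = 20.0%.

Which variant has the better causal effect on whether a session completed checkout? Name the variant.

Stratifying would compare variants among sessions the variants themselves sorted into user tenure groups — a form of selection on an intermediate. The unconditioned pooled rates give the total causal effect.
Pooled: Variant U 38.7% vs Variant W 20.0%; Variant U is higher overall.

Variant U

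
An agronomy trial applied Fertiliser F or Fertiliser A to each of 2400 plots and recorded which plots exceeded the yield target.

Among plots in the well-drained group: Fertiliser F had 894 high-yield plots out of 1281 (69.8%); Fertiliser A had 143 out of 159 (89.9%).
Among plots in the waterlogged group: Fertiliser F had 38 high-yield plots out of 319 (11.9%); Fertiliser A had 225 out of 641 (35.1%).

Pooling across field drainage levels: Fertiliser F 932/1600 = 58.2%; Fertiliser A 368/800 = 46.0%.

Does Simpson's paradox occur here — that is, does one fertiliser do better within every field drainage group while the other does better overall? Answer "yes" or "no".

Within each field drainage level (well-drained 69.8% vs 89.9%; waterlogged 11.9% vs 35.1%), Fertiliser A has the higher rate every time. Pooled: 58.2% vs 46.0% — Fertiliser F has the higher rate overall. The two comparisons disagree.

yes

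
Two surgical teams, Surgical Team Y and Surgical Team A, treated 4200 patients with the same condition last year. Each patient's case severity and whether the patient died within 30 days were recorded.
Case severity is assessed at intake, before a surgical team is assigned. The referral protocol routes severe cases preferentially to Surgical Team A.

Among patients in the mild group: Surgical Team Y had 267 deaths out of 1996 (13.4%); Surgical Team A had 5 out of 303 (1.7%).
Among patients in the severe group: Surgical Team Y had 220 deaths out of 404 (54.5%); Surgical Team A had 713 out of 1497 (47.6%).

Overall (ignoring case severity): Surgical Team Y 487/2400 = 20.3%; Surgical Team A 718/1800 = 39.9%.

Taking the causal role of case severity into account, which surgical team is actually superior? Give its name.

Surgical Team A

The stratified and pooled comparisons disagree (Surgical Team A wins within each case severity; Surgical Team Y wins overall), so the answer turns on the causal role of case severity.
Since case severity is a pre-existing factor (not a product of the surgical team) and it affects the outcome on its own, it is a confounder. The stratified rates, not the pooled rate, identify the causal effect.
Within each level — mild: 13.4% vs 1.7%; severe: 54.5% vs 47.6% — Surgical Team A is lower every time.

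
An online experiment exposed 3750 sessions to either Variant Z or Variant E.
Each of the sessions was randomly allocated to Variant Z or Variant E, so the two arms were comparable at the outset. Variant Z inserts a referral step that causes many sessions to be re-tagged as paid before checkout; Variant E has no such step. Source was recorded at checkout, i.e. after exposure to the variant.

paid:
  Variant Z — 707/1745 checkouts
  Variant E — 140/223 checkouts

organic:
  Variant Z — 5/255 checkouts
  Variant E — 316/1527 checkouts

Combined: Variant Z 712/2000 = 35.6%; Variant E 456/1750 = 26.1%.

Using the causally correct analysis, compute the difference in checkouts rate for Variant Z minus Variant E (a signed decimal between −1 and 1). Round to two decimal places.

Variant E is higher inside every traffic source stratum but Variant Z is higher in aggregate. Whether to stratify depends on how traffic source relates to the variant.
Traffic source is recorded after the variant and is itself shifted by it — it sits on the causal path from variant to outcome. Conditioning on a mediator would strip out part of the effect we want; the pooled comparison gives the total causal effect.
The causal difference is the pooled difference: 0.356 − 0.261 = +0.095.

+0.10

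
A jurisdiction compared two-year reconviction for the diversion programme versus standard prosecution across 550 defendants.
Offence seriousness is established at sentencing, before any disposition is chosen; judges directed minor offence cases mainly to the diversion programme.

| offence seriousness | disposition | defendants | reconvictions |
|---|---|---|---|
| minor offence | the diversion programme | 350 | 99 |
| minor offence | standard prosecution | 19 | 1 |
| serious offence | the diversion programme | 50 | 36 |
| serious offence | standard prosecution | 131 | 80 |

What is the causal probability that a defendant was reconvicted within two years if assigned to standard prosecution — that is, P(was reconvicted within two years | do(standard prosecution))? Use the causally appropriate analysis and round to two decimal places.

0.24

The imbalance in offence seriousness arose from how defendants were allocated, not from anything the disposition did; and offence seriousness independently affects the outcome. The pooled gap is confounded — condition on offence seriousness.
Standardising standard prosecution to the population offence seriousness mix: 0.671·1/19 + 0.329·80/131 = 0.236.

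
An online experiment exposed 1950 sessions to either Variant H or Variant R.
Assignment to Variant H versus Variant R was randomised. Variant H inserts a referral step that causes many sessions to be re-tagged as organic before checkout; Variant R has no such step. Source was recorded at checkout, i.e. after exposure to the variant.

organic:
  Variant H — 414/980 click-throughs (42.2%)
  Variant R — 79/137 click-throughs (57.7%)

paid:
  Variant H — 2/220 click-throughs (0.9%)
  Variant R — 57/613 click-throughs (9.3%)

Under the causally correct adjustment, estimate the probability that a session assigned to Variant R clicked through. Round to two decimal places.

0.18

The distribution of traffic source is itself part of what the variant does — it is an intermediate outcome. Holding it fixed would remove that part of the effect; the total effect is the pooled difference.
So P(outcome | do(Variant R)) is just the pooled rate for Variant R: 136/750 = 0.181.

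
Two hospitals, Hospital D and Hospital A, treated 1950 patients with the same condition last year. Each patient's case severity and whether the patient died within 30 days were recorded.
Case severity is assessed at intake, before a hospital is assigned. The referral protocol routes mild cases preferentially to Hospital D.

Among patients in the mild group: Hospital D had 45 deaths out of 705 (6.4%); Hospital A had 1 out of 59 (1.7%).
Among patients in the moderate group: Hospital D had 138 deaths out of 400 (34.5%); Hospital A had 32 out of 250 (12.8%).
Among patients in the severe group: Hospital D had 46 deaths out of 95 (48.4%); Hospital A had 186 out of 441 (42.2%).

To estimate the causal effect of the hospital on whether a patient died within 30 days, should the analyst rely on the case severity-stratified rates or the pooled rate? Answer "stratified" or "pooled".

stratified

The stratified and pooled comparisons disagree (Hospital A wins within each case severity; Hospital D wins overall), so the answer turns on the causal role of case severity.
Nothing the hospital does changes case severity; the imbalance is an allocation artefact. With case severity also predicting the outcome, the pooled figure is confounded, and the within-stratum comparison is the causal one.
Within each level — mild: 6.4% vs 1.7%; moderate: 34.5% vs 12.8%; severe: 48.4% vs 42.2% — Hospital A is lower every time.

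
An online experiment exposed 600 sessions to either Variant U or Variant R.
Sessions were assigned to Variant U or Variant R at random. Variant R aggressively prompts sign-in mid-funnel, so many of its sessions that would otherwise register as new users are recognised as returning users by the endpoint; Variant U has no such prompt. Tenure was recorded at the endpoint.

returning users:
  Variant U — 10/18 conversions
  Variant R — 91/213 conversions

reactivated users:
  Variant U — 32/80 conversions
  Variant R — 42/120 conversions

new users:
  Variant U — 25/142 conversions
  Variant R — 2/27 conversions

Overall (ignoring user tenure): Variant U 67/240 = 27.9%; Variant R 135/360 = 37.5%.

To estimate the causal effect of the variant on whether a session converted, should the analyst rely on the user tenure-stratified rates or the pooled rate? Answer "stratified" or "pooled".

pooled

Stratifying would compare variants among sessions the variants themselves sorted into user tenure groups — a form of selection on an intermediate. The unconditioned pooled rates give the total causal effect.
Pooled: Variant U 27.9% vs Variant R 37.5%; Variant R is higher overall.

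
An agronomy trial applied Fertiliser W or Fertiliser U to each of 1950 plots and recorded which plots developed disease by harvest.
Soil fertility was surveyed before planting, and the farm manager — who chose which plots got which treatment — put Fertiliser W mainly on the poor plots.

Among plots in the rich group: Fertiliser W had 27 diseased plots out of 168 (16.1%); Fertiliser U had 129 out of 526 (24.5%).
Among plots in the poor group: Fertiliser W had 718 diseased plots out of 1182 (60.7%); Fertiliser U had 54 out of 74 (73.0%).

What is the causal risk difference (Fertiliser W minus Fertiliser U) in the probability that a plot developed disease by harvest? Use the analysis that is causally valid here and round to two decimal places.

-0.11

Nothing the fertiliser does changes soil fertility; the imbalance is an allocation artefact. With soil fertility also predicting the outcome, the pooled figure is confounded, and the within-stratum comparison is the causal one.
Adjusting over the population distribution of soil fertility: 0.356·(0.161−0.245) + 0.644·(0.607−0.730) = -0.109.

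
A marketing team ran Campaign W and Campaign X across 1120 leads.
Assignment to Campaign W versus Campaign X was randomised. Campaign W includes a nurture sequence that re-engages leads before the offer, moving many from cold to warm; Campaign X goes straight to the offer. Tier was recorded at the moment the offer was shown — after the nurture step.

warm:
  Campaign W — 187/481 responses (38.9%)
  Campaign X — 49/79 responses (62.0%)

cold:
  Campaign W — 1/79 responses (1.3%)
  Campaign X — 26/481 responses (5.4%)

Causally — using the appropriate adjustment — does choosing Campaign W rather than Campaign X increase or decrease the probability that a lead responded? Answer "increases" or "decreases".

The engagement tier-specific comparison favours Campaign X throughout, but the pooled figures favour Campaign W. The question is whether to condition on engagement tier.
Stratifying would compare campaigns among leads the campaigns themselves sorted into engagement tier groups — a form of selection on an intermediate. The unconditioned pooled rates give the total causal effect.
Pooled: Campaign W 33.6% vs Campaign X 13.4%; Campaign W is higher overall.

increases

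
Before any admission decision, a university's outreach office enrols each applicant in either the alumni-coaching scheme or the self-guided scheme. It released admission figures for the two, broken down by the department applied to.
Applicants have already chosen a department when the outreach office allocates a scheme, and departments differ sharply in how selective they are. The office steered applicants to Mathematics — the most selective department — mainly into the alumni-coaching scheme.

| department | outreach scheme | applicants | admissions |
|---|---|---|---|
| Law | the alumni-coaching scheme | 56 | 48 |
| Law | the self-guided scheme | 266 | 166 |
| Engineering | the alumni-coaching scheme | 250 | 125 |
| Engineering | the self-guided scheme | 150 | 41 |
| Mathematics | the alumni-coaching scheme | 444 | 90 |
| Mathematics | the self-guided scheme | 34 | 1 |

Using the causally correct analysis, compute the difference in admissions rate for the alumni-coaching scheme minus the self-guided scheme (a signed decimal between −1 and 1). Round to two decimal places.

+0.21

Within every department level the alumni-coaching scheme has the higher rate, yet pooled the self-guided scheme does — Simpson's reversal.
Since department is a pre-existing factor (not a product of the outreach scheme) and it affects the outcome on its own, it is a confounder. The stratified rates, not the pooled rate, identify the causal effect.
Adjusting over the population distribution of department: 0.268·(0.857−0.624) + 0.333·(0.500−0.273) + 0.398·(0.203−0.029) = +0.207.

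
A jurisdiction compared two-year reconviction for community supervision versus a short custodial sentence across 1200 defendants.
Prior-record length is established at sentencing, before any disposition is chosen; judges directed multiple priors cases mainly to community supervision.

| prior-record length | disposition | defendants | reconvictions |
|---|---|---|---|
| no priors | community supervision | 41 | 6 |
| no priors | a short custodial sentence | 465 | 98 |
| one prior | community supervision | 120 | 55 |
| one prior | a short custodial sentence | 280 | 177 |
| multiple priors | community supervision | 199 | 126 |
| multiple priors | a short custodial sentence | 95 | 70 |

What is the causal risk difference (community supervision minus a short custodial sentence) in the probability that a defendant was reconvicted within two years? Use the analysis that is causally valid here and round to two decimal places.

community supervision is lower inside every prior-record length stratum but a short custodial sentence is lower in aggregate. Whether to stratify depends on how prior-record length relates to the disposition.
The imbalance in prior-record length arose from how defendants were allocated, not from anything the disposition did; and prior-record length independently affects the outcome. The pooled gap is confounded — condition on prior-record length.
Adjusting over the population distribution of prior-record length: 0.422·(0.146−0.211) + 0.333·(0.458−0.632) + 0.245·(0.633−0.737) = -0.110.

-0.11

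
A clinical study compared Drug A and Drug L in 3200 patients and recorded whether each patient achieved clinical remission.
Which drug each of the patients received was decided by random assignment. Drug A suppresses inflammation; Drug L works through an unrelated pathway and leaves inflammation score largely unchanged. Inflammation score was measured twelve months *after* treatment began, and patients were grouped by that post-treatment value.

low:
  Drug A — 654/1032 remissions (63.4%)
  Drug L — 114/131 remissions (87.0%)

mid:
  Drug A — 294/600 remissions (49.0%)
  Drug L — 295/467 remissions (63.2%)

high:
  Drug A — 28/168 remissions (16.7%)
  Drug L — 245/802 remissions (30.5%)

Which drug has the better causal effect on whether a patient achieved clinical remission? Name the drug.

Because the drug influences inflammation score, inflammation score is a post-treatment mediator, not a confounder. Stratifying on it would bias the estimate; the causal effect is the crude pooled difference.
Pooled: Drug A 54.2% vs Drug L 46.7%; Drug A is higher overall.

Drug A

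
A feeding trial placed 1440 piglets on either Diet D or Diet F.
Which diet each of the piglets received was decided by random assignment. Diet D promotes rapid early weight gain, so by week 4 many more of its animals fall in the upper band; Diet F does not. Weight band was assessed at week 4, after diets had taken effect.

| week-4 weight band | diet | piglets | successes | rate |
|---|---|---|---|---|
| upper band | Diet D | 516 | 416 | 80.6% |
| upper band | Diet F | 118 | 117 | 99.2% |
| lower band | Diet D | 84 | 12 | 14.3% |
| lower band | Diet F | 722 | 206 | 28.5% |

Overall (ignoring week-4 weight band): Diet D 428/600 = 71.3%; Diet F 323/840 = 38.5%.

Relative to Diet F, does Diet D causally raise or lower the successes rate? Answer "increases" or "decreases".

increases

Within every week-4 weight band level Diet F has the higher rate, yet pooled Diet D does — Simpson's reversal.
Week-4 weight band here is a post-treatment variable shaped by the diet; conditioning on it would introduce bias rather than remove it. The overall comparison is the causal one.
Pooled: Diet D 71.3% vs Diet F 38.5%; Diet D is higher overall.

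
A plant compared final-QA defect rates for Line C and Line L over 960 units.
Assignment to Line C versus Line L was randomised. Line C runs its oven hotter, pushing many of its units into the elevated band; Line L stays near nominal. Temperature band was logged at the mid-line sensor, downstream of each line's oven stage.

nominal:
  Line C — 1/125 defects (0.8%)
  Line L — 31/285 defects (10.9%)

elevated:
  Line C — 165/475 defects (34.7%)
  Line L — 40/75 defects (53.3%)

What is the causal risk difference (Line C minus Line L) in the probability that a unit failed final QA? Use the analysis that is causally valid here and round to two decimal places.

Within every in-process temperature band level Line C has the lower rate, yet pooled Line L does — Simpson's reversal.
Because the line influences in-process temperature band, in-process temperature band is a post-treatment mediator, not a confounder. Stratifying on it would bias the estimate; the causal effect is the crude pooled difference.
The causal difference is the pooled difference: 0.277 − 0.197 = +0.079.

+0.08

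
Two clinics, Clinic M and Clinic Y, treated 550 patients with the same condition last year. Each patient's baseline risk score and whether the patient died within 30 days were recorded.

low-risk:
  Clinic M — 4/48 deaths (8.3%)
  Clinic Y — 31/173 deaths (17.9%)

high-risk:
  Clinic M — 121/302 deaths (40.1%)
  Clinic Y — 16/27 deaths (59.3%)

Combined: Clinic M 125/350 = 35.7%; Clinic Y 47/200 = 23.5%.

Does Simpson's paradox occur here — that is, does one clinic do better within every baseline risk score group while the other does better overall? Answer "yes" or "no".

Within each baseline risk score level (low-risk 8.3% vs 17.9%; high-risk 40.1% vs 59.3%), Clinic M has the lower rate every time. Pooled: 35.7% vs 23.5% — Clinic Y has the lower rate overall. The two comparisons disagree.

yes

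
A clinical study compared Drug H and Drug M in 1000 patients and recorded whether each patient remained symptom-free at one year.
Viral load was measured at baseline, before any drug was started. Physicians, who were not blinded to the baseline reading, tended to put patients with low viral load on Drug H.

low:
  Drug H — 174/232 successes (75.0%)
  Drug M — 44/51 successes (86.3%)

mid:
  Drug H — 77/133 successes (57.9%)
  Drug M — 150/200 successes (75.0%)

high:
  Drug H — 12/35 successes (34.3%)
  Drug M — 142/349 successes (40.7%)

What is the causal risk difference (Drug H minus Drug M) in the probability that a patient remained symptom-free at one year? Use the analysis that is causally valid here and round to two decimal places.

-0.11

Since viral load is a pre-existing factor (not a product of the drug) and it affects the outcome on its own, it is a confounder. The stratified rates, not the pooled rate, identify the causal effect.
Adjusting over the population distribution of viral load: 0.283·(0.750−0.863) + 0.333·(0.579−0.750) + 0.384·(0.343−0.407) = -0.113.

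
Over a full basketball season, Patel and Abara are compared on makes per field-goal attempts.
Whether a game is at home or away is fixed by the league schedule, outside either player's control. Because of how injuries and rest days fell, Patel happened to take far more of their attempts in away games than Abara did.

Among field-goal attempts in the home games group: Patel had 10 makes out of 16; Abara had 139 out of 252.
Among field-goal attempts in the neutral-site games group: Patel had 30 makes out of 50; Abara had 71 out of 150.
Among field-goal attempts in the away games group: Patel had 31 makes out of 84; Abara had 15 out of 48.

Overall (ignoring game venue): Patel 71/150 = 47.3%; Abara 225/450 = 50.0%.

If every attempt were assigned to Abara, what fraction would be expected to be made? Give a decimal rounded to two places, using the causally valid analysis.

Patel is higher inside every game venue stratum but Abara is higher in aggregate. Whether to stratify depends on how game venue relates to the player.
Since game venue is a pre-existing factor (not a product of the player) and it affects the outcome on its own, it is a confounder. The stratified rates, not the pooled rate, identify the causal effect.
Standardising Abara to the population game venue mix: 0.447·139/252 + 0.333·71/150 + 0.220·15/48 = 0.473.

0.47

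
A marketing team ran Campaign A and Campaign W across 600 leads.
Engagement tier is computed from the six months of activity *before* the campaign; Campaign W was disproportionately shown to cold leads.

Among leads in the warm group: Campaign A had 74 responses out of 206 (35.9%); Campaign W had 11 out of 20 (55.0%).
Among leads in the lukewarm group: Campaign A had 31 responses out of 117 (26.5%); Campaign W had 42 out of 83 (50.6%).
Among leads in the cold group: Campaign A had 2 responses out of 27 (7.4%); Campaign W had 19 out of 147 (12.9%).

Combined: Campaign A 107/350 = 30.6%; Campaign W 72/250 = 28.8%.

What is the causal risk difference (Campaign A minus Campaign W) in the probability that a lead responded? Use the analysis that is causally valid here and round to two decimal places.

Nothing the campaign does changes engagement tier; the imbalance is an allocation artefact. With engagement tier also predicting the outcome, the pooled figure is confounded, and the within-stratum comparison is the causal one.
Adjusting over the population distribution of engagement tier: 0.377·(0.359−0.550) + 0.333·(0.265−0.506) + 0.290·(0.074−0.129) = -0.168.

-0.17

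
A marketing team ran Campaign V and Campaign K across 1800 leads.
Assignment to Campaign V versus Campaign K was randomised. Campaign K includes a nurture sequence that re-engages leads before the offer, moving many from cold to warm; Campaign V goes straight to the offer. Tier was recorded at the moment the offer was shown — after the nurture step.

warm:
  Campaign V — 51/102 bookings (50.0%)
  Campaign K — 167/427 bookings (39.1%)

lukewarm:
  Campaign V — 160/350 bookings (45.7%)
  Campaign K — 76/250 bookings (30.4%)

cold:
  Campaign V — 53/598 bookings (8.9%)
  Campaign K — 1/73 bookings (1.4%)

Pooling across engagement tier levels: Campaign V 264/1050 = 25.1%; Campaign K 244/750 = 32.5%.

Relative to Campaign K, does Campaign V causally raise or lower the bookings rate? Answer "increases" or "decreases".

Because the campaign influences engagement tier, engagement tier is a post-treatment mediator, not a confounder. Stratifying on it would bias the estimate; the causal effect is the crude pooled difference.
Pooled: Campaign V 25.1% vs Campaign K 32.5%; Campaign K is higher overall.

decreases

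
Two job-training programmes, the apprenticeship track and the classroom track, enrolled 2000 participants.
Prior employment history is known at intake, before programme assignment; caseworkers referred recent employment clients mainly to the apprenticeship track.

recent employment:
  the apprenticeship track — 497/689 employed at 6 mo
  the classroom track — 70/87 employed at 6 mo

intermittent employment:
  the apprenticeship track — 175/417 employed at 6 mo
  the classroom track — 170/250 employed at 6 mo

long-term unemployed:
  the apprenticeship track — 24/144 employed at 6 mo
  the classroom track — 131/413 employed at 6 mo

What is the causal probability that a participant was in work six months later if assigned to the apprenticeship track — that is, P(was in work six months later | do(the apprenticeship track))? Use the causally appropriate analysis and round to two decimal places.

Prior employment history is set before the programme has any effect — it is not caused by the programme — and it independently drives the outcome. That makes it a confounder, so the causal comparison is within prior employment history levels.
Standardising the apprenticeship track to the population prior employment history mix: 0.388·497/689 + 0.334·175/417 + 0.279·24/144 = 0.466.

0.47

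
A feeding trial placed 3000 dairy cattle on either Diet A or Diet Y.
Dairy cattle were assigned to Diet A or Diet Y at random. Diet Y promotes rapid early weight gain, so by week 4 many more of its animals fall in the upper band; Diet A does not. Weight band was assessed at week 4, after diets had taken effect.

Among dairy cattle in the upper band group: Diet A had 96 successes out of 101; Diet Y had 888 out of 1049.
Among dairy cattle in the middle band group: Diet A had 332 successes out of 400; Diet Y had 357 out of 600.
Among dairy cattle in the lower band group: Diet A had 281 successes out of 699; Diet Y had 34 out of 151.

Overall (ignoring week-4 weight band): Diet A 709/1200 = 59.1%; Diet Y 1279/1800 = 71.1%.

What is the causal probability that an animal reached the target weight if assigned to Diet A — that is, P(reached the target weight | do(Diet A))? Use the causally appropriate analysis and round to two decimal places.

0.59

Week-4 weight band here is a post-treatment variable shaped by the diet; conditioning on it would introduce bias rather than remove it. The overall comparison is the causal one.
So P(outcome | do(Diet A)) is just the pooled rate for Diet A: 709/1200 = 0.591.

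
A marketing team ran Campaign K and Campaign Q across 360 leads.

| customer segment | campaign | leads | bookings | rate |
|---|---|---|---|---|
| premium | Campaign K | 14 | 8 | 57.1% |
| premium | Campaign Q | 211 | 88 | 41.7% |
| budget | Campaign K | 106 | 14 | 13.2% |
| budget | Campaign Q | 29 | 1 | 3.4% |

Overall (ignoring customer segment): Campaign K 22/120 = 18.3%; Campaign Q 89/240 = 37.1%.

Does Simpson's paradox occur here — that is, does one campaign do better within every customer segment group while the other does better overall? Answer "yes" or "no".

Within each customer segment level (premium 57.1% vs 41.7%; budget 13.2% vs 3.4%), Campaign K has the higher rate every time. Pooled: 18.3% vs 37.1% — Campaign Q has the higher rate overall. The two comparisons disagree.

yes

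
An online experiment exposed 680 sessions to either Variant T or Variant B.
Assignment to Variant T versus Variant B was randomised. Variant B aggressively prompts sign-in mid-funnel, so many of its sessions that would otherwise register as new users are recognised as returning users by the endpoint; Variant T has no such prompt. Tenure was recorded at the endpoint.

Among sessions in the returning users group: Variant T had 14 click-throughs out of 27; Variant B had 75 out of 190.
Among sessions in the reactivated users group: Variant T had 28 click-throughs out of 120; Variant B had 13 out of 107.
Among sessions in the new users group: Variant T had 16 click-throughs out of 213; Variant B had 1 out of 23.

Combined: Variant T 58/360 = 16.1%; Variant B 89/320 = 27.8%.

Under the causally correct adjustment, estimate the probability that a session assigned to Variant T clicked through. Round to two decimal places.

The stratified and pooled comparisons disagree (Variant T wins within each user tenure; Variant B wins overall), so the answer turns on the causal role of user tenure.
User tenure here is a post-treatment variable shaped by the variant; conditioning on it would introduce bias rather than remove it. The overall comparison is the causal one.
So P(outcome | do(Variant T)) is just the pooled rate for Variant T: 58/360 = 0.161.

0.16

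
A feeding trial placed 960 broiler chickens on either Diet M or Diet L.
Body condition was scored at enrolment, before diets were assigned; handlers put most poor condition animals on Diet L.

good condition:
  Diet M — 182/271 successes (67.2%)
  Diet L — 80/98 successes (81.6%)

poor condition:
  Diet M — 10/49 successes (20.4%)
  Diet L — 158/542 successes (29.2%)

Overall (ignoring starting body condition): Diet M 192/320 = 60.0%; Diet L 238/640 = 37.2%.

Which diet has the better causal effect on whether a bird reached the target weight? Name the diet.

Within every starting body condition level Diet L has the higher rate, yet pooled Diet M does — Simpson's reversal.
Here starting body condition is a common cause — it drives both which diet a case falls under and the outcome. The crude comparison mixes populations; the stratum-specific rates are the causally relevant ones.
Within each level — good condition: 67.2% vs 81.6%; poor condition: 20.4% vs 29.2% — Diet L is higher every time.

Diet L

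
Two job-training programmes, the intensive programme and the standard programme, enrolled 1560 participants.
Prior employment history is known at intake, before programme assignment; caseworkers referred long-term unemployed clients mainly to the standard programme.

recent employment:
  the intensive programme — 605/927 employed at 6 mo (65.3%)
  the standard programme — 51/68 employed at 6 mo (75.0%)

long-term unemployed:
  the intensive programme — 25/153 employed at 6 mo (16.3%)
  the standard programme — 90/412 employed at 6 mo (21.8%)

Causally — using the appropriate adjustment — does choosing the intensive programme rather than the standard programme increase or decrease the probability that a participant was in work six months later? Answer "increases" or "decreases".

Prior employment history satisfies the back-door criterion: it is not a descendant of the programme, and it blocks the spurious path from programme to outcome. Adjusting for it (i.e., using the within-prior employment history rates) gives the causal effect.
Within each level — recent employment: 65.3% vs 75.0%; long-term unemployed: 16.3% vs 21.8% — the standard programme is higher every time.

decreases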